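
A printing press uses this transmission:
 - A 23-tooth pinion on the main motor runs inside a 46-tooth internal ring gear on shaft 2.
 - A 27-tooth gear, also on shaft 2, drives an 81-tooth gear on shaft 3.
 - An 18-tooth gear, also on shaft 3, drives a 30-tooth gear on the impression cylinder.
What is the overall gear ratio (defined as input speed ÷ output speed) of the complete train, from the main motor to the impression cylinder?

10

Each stage contributes driven/driver: internal gear 46/23 = 2, gear mesh 81/27 = 3, gear mesh 30/18 = 1.6667.
Overall: 2 × 3 × 1.6667 = 10.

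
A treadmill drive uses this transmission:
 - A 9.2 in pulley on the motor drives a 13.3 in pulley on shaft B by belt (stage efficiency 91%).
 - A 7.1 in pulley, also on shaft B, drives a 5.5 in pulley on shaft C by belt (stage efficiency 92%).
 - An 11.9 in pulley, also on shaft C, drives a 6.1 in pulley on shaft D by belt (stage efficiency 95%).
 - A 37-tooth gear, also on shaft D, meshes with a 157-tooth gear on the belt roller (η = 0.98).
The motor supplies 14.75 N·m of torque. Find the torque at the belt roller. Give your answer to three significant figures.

After the belt (13.3/9.2): 14.75 × 1.4457 × 0.91 = 19.404 N·m
After the belt (5.5/7.1): 19.404 × 0.77465 × 0.92 = 13.829 N·m
After the belt (6.1/11.9): 13.829 × 0.51261 × 0.95 = 6.7344 N·m
After the gear mesh (157/37): 6.7344 × 4.2432 × 0.98 = 28.004 N·m

28.0 N·m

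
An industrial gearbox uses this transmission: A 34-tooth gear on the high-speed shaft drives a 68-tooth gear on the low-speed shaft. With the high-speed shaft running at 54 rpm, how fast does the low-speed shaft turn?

gear mesh 68/34 = 2 → 54/2 = 27 rpm

27 rpm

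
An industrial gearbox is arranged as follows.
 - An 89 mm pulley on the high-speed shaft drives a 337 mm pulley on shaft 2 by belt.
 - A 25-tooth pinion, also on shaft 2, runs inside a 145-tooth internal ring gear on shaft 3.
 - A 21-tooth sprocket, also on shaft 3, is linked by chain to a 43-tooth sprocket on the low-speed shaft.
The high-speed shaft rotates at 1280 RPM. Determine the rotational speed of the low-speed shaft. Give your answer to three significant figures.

28.5 RPM

Belt: ratio = 337/89 = 3.7865, so shaft 2 turns at 1280 / 3.7865 = 338.04 RPM.
Internal gear: ratio = 145/25 = 5.8, so shaft 3 turns at 338.04 / 5.8 = 58.283 RPM.
Chain: ratio = 43/21 = 2.0476, so the low-speed shaft turns at 58.283 / 2.0476 = 28.464 RPM.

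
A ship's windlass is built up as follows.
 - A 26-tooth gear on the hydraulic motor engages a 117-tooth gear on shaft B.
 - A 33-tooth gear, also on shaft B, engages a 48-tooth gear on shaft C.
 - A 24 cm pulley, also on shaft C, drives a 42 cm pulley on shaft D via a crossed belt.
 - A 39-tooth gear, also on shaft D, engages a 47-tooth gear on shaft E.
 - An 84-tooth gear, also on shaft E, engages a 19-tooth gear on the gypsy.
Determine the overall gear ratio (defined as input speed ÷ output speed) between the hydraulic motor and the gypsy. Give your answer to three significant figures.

Each stage contributes driven/driver: gear mesh 117/26 = 4.5, gear mesh 48/33 = 1.4545, belt 42/24 = 1.75, gear mesh 47/39 = 1.2051, gear mesh 19/84 = 0.22619.
Overall: 4.5 × 1.4545 × 1.75 × 1.2051 × 0.22619 = 3.1224.

3.12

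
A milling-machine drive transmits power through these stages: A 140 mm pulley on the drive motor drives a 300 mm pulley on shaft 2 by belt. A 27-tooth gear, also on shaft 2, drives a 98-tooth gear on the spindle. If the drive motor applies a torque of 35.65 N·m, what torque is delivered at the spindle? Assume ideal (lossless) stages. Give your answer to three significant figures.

belt 300/140 = 2.1429 → τ = 35.65·2.1429 = 76.393 N·m
gear mesh 98/27 = 3.6296 → τ = 76.393·3.6296 = 277.28 N·m

277 N·m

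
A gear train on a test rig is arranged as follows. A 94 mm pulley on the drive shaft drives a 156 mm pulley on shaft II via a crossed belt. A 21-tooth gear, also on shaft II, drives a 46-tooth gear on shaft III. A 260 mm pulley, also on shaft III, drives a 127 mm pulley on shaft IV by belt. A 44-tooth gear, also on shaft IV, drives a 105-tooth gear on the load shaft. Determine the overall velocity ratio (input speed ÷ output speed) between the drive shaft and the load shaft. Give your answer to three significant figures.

4.24

Each stage contributes driven/driver: belt 156/94 = 1.6596, gear mesh 46/21 = 2.1905, belt 127/260 = 0.48846, gear mesh 105/44 = 2.3864.
Overall: 1.6596 × 2.1905 × 0.48846 × 2.3864 = 4.2374.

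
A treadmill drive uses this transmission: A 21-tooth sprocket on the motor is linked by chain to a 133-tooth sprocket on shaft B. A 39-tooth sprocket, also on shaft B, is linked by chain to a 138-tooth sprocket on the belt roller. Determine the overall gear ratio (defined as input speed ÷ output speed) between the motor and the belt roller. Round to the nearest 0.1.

Each stage contributes driven/driver: chain 133/21 = 6.3333, chain 138/39 = 3.5385.
Overall: 6.3333 × 3.5385 = 22.41.

22.4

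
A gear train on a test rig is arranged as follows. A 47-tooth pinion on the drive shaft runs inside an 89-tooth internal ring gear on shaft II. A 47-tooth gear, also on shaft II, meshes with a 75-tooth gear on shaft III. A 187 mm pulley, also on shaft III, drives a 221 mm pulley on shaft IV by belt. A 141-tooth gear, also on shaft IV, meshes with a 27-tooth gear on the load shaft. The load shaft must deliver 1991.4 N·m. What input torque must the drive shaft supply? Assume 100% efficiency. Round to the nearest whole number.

Overall ratio R = 1.8936 × 1.5957 × 1.1818 × 0.19149 = 0.68383.
Input torque = output torque / R = 1991.4 / 0.68383 = 2912.1 N·m.

2912 N·m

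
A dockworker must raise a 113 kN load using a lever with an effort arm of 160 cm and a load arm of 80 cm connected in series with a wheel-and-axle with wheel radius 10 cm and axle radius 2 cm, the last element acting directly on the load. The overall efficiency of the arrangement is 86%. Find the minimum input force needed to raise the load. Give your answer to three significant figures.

Lever MA = effort arm / load arm = 160/80 = 2.
Wheel-and-axle MA = R/r = 10/2 = 5.
Combined ideal MA = 2 × 5 = 10.
Actual MA = 10 × 0.86 = 8.6.
Effort = load / actual MA = 113 / 8.6 = 13.14 kN.

13.1 kN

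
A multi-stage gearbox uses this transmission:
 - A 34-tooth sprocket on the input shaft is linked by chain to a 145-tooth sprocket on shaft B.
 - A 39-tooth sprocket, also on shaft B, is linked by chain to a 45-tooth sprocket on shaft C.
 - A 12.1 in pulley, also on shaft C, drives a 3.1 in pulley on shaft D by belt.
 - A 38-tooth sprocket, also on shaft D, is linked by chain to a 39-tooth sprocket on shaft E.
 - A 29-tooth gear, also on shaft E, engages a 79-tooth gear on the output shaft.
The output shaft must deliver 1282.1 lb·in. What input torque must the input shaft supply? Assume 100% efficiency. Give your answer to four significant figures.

363.7 lb·in

Overall ratio R = 4.2647 × 1.1538 × 0.2562 × 1.0263 × 2.7241 = 3.5247.
Input torque = output torque / R = 1282.1 / 3.5247 = 363.75 lb·in.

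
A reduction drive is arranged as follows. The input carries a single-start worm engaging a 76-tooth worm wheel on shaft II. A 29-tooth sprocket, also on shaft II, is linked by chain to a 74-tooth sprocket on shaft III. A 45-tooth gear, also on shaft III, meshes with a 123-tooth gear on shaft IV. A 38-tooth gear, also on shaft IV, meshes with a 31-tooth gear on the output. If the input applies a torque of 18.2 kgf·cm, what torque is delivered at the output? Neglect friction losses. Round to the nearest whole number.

Worm: ratio = 76/1 = 76; torque at shaft II = 18.2 × 76 = 1383.2 kgf·cm.
Chain: ratio = 74/29 = 2.5517; torque at shaft III = 1383.2 × 2.5517 = 3529.5 kgf·cm.
Gear mesh: ratio = 123/45 = 2.7333; torque at shaft IV = 3529.5 × 2.7333 = 9647.4 kgf·cm.
Gear mesh: ratio = 31/38 = 0.81579; torque at the output = 9647.4 × 0.81579 = 7870.3 kgf·cm.

7870 kgf·cm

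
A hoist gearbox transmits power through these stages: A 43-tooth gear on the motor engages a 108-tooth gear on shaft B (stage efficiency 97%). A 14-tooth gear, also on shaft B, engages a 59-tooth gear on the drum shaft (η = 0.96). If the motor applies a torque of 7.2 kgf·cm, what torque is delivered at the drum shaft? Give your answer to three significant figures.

71.0 kgf·cm

gear mesh 108/43 = 2.5116 → τ = 7.2·2.5116·0.97 = 17.541 kgf·cm
gear mesh 59/14 = 4.2143 → τ = 17.541·4.2143·0.96 = 70.967 kgf·cm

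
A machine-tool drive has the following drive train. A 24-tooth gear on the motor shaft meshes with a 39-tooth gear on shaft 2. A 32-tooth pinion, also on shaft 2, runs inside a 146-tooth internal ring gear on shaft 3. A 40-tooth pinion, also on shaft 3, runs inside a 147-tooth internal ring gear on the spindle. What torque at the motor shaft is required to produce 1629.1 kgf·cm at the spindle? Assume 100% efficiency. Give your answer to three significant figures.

59.8 kgf·cm

Overall ratio R = 1.625 × 4.5625 × 3.675 = 27.247.
Input torque = output torque / R = 1629.1 / 27.247 = 59.791 kgf·cm.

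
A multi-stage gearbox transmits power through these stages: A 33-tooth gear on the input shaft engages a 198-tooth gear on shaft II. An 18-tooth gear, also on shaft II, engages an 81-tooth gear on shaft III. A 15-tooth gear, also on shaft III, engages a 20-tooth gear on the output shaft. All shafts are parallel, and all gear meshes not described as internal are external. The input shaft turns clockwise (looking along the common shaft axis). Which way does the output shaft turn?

anticlockwise

the input shaft → shaft II: external mesh, 1 reversal → CCW.
shaft II → shaft III: external mesh, 1 reversal → CW.
shaft III → the output shaft: external mesh, 1 reversal → CCW.
3 reversals in total — an odd number — so the output shaft turns opposite to the input shaft.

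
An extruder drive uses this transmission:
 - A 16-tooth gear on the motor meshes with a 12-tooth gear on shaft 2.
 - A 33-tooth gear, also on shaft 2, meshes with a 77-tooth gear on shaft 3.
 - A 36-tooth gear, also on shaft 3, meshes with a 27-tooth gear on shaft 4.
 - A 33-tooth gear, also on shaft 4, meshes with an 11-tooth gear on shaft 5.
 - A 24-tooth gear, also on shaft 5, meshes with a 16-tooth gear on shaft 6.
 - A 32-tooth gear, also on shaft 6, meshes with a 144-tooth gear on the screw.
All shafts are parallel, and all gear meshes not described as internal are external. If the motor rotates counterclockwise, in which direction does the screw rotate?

the motor → shaft 2: external mesh, 1 reversal → CW.
shaft 2 → shaft 3: external mesh, 1 reversal → CCW.
shaft 3 → shaft 4: external mesh, 1 reversal → CW.
shaft 4 → shaft 5: external mesh, 1 reversal → CCW.
shaft 5 → shaft 6: external mesh, 1 reversal → CW.
shaft 6 → the screw: external mesh, 1 reversal → CCW.
6 reversals in total — an even number — so the screw turns the same way as the motor.

counterclockwise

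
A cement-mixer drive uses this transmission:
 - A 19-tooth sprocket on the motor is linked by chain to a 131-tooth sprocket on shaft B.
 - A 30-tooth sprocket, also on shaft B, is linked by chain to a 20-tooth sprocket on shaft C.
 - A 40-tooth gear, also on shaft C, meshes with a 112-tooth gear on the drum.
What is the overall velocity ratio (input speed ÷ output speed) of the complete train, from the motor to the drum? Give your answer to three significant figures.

12.9

Each stage contributes driven/driver: chain 131/19 = 6.8947, chain 20/30 = 0.66667, gear mesh 112/40 = 2.8.
Overall: 6.8947 × 0.66667 × 2.8 = 12.87.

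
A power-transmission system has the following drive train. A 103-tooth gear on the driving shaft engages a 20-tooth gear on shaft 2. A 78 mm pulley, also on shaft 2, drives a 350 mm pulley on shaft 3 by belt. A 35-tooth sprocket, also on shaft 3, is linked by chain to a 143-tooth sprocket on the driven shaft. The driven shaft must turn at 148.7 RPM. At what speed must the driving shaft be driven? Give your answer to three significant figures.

Overall ratio R = 0.19417 × 4.4872 × 4.0857 = 3.5599.
Required input speed = output speed × R = 148.7 × 3.5599 = 529.35 RPM.

529 RPM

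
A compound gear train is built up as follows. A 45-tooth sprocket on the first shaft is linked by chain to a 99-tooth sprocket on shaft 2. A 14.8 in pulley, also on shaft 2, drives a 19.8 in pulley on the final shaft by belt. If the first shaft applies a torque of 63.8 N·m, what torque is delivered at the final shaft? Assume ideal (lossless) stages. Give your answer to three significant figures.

188 N·m

Chain: ratio = 99/45 = 2.2; torque at shaft 2 = 63.8 × 2.2 = 140.36 N·m.
Belt: ratio = 19.8/14.8 = 1.3378; torque at the final shaft = 140.36 × 1.3378 = 187.78 N·m.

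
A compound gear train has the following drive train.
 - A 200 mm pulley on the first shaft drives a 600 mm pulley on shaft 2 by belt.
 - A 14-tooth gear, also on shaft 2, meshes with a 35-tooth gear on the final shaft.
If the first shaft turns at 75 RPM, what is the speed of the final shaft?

10 RPM

belt 600/200 = 3 → 75/3 = 25 RPM
gear mesh 35/14 = 2.5 → 25/2.5 = 10 RPM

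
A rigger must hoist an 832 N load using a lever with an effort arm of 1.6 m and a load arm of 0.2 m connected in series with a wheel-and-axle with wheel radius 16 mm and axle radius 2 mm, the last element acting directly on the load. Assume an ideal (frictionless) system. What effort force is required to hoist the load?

13 N

Lever MA = effort arm / load arm = 1.6/0.2 = 8.
Wheel-and-axle MA = R/r = 16/2 = 8.
Combined ideal MA = 8 × 8 = 64.
Effort = load / MA = 832 / 64 = 13 N.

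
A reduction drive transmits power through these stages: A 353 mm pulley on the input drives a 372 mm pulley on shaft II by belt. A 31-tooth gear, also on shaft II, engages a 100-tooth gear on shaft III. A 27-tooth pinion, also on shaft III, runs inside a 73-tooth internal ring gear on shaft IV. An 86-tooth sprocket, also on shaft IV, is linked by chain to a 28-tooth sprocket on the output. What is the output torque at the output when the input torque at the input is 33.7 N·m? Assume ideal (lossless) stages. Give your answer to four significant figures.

100.8 N·m

After the belt (372/353): 33.7 × 1.0538 = 35.514 N·m
After the gear mesh (100/31): 35.514 × 3.2258 = 114.56 N·m
After the internal gear (73/27): 114.56 × 2.7037 = 309.74 N·m
After the chain (28/86): 309.74 × 0.32558 = 100.85 N·m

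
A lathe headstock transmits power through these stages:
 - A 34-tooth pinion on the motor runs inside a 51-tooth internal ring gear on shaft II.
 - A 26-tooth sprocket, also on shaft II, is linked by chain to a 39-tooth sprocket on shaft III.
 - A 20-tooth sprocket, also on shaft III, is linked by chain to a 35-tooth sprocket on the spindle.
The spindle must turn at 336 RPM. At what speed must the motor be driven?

Overall ratio R = 1.5 × 1.5 × 1.75 = 3.9375.
Required input speed = output speed × R = 336 × 3.9375 = 1323 RPM.

1323 RPM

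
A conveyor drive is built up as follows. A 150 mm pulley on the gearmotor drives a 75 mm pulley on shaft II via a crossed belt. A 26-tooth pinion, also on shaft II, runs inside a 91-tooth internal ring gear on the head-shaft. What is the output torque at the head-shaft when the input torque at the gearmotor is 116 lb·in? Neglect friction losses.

belt 75/150 = 0.5 → τ = 116·0.5 = 58 lb·in
internal gear 91/26 = 3.5 → τ = 58·3.5 = 203 lb·in

203 lb·in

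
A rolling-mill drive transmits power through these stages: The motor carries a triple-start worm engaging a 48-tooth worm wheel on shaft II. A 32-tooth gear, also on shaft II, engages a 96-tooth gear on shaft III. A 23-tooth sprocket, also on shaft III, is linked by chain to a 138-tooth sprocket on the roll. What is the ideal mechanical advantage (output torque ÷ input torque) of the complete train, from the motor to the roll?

Each stage contributes driven/driver: worm 48/3 = 16, gear mesh 96/32 = 3, chain 138/23 = 6.
Overall: 16 × 3 × 6 = 288.

288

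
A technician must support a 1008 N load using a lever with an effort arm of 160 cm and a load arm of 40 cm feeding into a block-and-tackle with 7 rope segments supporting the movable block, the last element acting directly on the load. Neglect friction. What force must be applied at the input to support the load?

36 N

Lever MA = effort arm / load arm = 160/40 = 4.
Block-and-tackle MA = number of supporting rope parts = 7.
Combined ideal MA = 4 × 7 = 28.
Effort = load / MA = 1008 / 28 = 36 N.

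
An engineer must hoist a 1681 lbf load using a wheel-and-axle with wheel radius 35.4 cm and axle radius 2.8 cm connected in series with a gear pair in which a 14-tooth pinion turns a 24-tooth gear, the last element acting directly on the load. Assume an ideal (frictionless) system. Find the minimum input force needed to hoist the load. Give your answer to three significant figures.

77.6 lbf

Wheel-and-axle MA = R/r = 35.4/2.8 = 12.643.
Gear pair MA = 24/14 = 1.7143.
Combined ideal MA = 12.643 × 1.7143 = 21.673.
Effort = load / MA = 1681 / 21.673 = 77.56 lbf.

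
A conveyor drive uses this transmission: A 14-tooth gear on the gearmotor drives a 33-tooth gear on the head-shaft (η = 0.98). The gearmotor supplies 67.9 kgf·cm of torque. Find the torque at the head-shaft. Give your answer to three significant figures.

157 kgf·cm

Gear mesh: ratio = 33/14 = 2.3571; torque at the head-shaft = 67.9 × 2.3571 × 0.98 = 156.85 kgf·cm.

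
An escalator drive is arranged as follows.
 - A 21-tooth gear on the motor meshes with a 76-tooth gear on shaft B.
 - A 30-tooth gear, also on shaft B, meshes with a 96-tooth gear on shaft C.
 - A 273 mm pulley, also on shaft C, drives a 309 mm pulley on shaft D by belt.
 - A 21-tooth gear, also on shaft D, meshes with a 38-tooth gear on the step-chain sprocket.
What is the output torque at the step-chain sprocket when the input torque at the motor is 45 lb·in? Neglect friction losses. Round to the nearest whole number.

Gear mesh: ratio = 76/21 = 3.619; torque at shaft B = 45 × 3.619 = 162.86 lb·in.
Gear mesh: ratio = 96/30 = 3.2; torque at shaft C = 162.86 × 3.2 = 521.14 lb·in.
Belt: ratio = 309/273 = 1.1319; torque at shaft D = 521.14 × 1.1319 = 589.86 lb·in.
Gear mesh: ratio = 38/21 = 1.8095; torque at the step-chain sprocket = 589.86 × 1.8095 = 1067.4 lb·in.

1067 lb·in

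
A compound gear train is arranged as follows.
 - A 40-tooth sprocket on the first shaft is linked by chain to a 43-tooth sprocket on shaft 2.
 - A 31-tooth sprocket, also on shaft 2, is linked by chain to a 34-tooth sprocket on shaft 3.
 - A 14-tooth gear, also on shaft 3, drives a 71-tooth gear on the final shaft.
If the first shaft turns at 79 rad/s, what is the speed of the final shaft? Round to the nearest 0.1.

the first shaft → shaft 2 (chain, 43/40): 79 ÷ 1.075 = 73.488 rad/s
shaft 2 → shaft 3 (chain, 34/31): 73.488 ÷ 1.0968 = 67.004 rad/s
shaft 3 → the final shaft (gear mesh, 71/14): 67.004 ÷ 5.0714 = 13.212 rad/s

13.2 rad/s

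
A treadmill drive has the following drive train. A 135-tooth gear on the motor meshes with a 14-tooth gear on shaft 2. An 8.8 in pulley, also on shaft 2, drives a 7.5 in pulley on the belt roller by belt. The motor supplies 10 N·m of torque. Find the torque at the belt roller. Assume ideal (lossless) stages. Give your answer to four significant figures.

gear mesh 14/135 = 0.1037 → τ = 10·0.1037 = 1.037 N·m
belt 7.5/8.8 = 0.85227 → τ = 1.037·0.85227 = 0.88384 N·m

0.8838 N·m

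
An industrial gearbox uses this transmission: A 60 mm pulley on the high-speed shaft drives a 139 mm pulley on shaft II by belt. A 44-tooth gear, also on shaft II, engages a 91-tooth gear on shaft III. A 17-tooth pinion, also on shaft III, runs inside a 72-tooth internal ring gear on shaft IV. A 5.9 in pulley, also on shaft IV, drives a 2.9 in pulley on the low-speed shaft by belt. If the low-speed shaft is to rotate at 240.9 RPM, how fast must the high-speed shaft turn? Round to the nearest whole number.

Overall ratio R = 2.3167 × 2.0682 × 4.2353 × 0.49153 = 9.9743.
Required input speed = output speed × R = 240.9 × 9.9743 = 2402.8 RPM.

2403 RPM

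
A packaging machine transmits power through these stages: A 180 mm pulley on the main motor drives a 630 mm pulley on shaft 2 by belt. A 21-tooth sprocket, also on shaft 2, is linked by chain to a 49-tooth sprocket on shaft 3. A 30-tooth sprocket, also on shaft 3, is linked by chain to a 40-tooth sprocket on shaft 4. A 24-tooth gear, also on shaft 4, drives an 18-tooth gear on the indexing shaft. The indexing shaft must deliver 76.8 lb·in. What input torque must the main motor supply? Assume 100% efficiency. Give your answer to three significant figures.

Overall ratio R = 3.5 × 2.3333 × 1.3333 × 0.75 = 8.1667.
Input torque = output torque / R = 76.8 / 8.1667 = 9.4041 lb·in.

9.40 lb·in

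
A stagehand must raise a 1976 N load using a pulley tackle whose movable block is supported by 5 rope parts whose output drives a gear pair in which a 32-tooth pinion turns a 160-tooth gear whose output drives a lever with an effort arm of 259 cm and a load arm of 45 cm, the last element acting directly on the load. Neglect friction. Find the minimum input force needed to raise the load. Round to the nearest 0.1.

13.7 N

Block-and-tackle MA = number of supporting rope parts = 5.
Gear pair MA = 160/32 = 5.
Lever MA = effort arm / load arm = 259/45 = 5.7556.
Combined ideal MA = 5 × 5 × 5.7556 = 143.89.
Effort = load / MA = 1976 / 143.89 = 13.733 N.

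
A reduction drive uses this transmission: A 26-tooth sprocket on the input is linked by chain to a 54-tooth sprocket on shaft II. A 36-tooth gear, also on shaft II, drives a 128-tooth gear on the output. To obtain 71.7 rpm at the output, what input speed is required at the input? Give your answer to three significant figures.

Overall ratio R = 2.0769 × 3.5556 = 7.3846.
Required input speed = output speed × R = 71.7 × 7.3846 = 529.48 rpm.

529 rpm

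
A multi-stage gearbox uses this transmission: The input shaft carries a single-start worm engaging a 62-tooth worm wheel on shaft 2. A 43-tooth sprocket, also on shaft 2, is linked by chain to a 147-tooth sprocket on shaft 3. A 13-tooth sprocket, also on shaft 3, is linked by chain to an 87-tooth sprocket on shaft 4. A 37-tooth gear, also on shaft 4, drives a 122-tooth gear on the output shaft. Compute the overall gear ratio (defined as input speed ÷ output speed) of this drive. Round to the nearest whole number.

4677

Each stage contributes driven/driver: worm 62/1 = 62, chain 147/43 = 3.4186, chain 87/13 = 6.6923, gear mesh 122/37 = 3.2973.
Overall: 62 × 3.4186 × 6.6923 × 3.2973 = 4677.1.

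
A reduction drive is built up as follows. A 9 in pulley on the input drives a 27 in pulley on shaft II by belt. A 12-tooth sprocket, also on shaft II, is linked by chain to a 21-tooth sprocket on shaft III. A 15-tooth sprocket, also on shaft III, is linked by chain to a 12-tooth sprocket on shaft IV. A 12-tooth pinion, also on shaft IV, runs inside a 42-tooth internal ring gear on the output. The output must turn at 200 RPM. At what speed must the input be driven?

2940 RPM

Overall ratio R = 3 × 1.75 × 0.8 × 3.5 = 14.7.
Required input speed = output speed × R = 200 × 14.7 = 2940 RPM.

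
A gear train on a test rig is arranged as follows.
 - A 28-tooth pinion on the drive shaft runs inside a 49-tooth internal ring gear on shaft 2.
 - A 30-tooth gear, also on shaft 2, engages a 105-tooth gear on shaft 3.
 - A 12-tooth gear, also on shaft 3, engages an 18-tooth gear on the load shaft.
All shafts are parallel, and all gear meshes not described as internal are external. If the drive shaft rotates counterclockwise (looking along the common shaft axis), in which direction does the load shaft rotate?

counterclockwise

the drive shaft → shaft 2: internal mesh, same direction → CCW.
shaft 2 → shaft 3: external mesh, 1 reversal → CW.
shaft 3 → the load shaft: external mesh, 1 reversal → CCW.
2 reversals in total — an even number — so the load shaft turns the same way as the drive shaft.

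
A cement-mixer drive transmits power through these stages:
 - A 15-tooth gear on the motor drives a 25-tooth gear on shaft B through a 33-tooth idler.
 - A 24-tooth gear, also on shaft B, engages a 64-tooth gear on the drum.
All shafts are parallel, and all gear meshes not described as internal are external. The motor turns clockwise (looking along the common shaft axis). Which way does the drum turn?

the motor → shaft B: driver → idler → driven is 2 external meshes, 2 reversals → CW.
shaft B → the drum: external mesh, 1 reversal → CCW.
3 reversals in total — an odd number — so the drum turns opposite to the motor.

counterclockwise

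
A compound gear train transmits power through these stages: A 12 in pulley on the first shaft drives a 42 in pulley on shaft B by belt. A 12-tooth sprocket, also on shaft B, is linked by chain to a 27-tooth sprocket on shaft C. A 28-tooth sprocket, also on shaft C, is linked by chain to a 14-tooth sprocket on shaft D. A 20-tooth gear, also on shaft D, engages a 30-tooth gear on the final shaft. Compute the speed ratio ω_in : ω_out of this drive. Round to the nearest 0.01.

5.91

Each stage contributes driven/driver: belt 42/12 = 3.5, chain 27/12 = 2.25, chain 14/28 = 0.5, gear mesh 30/20 = 1.5.
Overall: 3.5 × 2.25 × 0.5 × 1.5 = 5.9062.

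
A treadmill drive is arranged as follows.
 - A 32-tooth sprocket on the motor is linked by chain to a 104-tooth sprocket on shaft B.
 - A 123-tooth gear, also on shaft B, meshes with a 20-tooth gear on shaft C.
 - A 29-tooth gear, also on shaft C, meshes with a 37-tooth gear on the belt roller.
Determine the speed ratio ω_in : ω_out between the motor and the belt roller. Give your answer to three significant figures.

Each stage contributes driven/driver: chain 104/32 = 3.25, gear mesh 20/123 = 0.1626, gear mesh 37/29 = 1.2759.
Overall: 3.25 × 0.1626 × 1.2759 = 0.67424.

0.674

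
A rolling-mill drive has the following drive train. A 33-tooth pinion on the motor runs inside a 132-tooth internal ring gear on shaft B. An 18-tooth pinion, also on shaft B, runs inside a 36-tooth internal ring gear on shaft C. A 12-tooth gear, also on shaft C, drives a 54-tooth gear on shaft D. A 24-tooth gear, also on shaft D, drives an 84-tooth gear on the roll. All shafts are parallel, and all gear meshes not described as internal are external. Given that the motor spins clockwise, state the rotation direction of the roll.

clockwise

the motor → shaft B: internal mesh, same direction → CW.
shaft B → shaft C: internal mesh, same direction → CW.
shaft C → shaft D: external mesh, 1 reversal → CCW.
shaft D → the roll: external mesh, 1 reversal → CW.
2 reversals in total — an even number — so the roll turns the same way as the motor.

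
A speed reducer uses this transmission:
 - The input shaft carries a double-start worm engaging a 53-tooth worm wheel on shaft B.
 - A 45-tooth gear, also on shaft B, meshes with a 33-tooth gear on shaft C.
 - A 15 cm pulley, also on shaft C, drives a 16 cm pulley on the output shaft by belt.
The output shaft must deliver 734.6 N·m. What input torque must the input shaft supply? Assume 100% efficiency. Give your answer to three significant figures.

Overall ratio R = 26.5 × 0.73333 × 1.0667 = 20.729.
Input torque = output torque / R = 734.6 / 20.729 = 35.438 N·m.

35.4 N·m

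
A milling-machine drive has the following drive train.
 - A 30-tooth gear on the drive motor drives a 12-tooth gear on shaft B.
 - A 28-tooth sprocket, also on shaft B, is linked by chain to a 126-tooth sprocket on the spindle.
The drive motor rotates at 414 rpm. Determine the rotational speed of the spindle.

the drive motor → shaft B (gear mesh, 12/30): 414 ÷ 0.4 = 1035 rpm
shaft B → the spindle (chain, 126/28): 1035 ÷ 4.5 = 230 rpm

230 rpm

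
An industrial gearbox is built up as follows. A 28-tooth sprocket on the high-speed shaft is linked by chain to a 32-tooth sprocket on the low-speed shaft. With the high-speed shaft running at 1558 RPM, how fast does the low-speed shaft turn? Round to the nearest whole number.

1363 RPM

chain 32/28 = 1.1429 → 1558/1.1429 = 1363.2 RPM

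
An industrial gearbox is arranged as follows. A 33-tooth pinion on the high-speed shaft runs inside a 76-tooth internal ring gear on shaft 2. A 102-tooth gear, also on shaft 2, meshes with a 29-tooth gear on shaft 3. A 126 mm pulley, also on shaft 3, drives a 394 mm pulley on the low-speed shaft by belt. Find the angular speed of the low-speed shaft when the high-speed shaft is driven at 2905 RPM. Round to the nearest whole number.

1419 RPM

internal gear 76/33 = 2.303 → 2905/2.303 = 1261.4 RPM
gear mesh 29/102 = 0.28431 → 1261.4/0.28431 = 4436.6 RPM
belt 394/126 = 3.127 → 4436.6/3.127 = 1418.8 RPM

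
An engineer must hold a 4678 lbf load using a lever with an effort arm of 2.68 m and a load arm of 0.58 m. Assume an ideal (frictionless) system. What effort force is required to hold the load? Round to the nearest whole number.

1012 lbf

Lever MA = effort arm / load arm = 2.68/0.58 = 4.6207.
Effort = load / MA = 4678 / 4.6207 = 1012.4 lbf.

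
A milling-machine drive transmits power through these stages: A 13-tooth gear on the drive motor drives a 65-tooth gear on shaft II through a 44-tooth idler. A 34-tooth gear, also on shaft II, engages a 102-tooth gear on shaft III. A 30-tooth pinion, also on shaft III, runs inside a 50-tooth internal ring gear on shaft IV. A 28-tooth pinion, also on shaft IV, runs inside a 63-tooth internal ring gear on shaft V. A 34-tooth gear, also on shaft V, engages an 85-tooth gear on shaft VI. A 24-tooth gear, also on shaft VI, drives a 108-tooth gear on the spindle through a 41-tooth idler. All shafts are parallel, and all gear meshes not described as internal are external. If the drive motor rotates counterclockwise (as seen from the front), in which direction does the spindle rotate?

the drive motor → shaft II: driver → idler → driven is 2 external meshes, 2 reversals → CCW.
shaft II → shaft III: external mesh, 1 reversal → CW.
shaft III → shaft IV: internal mesh, same direction → CW.
shaft IV → shaft V: internal mesh, same direction → CW.
shaft V → shaft VI: external mesh, 1 reversal → CCW.
shaft VI → the spindle: driver → idler → driven is 2 external meshes, 2 reversals → CCW.
6 reversals in total — an even number — so the spindle turns the same way as the drive motor.

counterclockwise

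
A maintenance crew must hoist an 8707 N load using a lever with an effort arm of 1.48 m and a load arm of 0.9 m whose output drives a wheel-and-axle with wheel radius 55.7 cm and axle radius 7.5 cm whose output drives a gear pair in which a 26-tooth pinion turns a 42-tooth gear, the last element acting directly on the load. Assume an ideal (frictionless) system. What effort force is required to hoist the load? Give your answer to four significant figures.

Lever MA = effort arm / load arm = 1.48/0.9 = 1.6444.
Wheel-and-axle MA = R/r = 55.7/7.5 = 7.4267.
Gear pair MA = 42/26 = 1.6154.
Combined ideal MA = 1.6444 × 7.4267 × 1.6154 = 19.728.
Effort = load / MA = 8707 / 19.728 = 441.35 N.

441.3 N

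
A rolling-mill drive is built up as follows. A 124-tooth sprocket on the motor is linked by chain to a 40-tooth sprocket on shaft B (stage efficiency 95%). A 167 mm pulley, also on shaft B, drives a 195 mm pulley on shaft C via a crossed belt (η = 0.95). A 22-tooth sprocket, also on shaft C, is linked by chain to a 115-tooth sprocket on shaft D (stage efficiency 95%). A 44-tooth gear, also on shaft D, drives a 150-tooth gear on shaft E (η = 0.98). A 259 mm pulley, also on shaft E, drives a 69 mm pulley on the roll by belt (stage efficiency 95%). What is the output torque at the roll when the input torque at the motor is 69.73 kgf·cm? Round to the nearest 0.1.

Chain: ratio = 40/124 = 0.32258; torque at shaft B = 69.73 × 0.32258 × 0.95 = 21.369 kgf·cm.
Belt: ratio = 195/167 = 1.1677; torque at shaft C = 21.369 × 1.1677 × 0.95 = 23.704 kgf·cm.
Chain: ratio = 115/22 = 5.2273; torque at shaft D = 23.704 × 5.2273 × 0.95 = 117.71 kgf·cm.
Gear mesh: ratio = 150/44 = 3.4091; torque at shaft E = 117.71 × 3.4091 × 0.98 = 393.27 kgf·cm.
Belt: ratio = 69/259 = 0.26641; torque at the roll = 393.27 × 0.26641 × 0.95 = 99.531 kgf·cm.

99.5 kgf·cm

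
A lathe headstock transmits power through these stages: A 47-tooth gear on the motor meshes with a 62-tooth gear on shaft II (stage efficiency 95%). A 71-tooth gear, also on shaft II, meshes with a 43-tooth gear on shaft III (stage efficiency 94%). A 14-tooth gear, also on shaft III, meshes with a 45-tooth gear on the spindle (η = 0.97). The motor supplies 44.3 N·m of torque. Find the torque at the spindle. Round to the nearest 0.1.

98.5 N·m

After the gear mesh (62/47): 44.3 × 1.3191 × 0.95 = 55.516 N·m
After the gear mesh (43/71): 55.516 × 0.60563 × 0.94 = 31.605 N·m
After the gear mesh (45/14): 31.605 × 3.2143 × 0.97 = 98.541 N·m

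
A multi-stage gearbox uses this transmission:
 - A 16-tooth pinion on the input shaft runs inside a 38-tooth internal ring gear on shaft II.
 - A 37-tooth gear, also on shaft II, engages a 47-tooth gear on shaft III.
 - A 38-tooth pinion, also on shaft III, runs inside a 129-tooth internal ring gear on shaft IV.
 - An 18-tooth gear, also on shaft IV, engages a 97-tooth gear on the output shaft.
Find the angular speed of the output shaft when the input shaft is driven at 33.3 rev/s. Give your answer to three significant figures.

0.603 rev/s

the input shaft → shaft II (internal gear, 38/16): 33.3 ÷ 2.375 = 14.021 rev/s
shaft II → shaft III (gear mesh, 47/37): 14.021 ÷ 1.2703 = 11.038 rev/s
shaft III → shaft IV (internal gear, 129/38): 11.038 ÷ 3.3947 = 3.2515 rev/s
shaft IV → the output shaft (gear mesh, 97/18): 3.2515 ÷ 5.3889 = 0.60336 rev/s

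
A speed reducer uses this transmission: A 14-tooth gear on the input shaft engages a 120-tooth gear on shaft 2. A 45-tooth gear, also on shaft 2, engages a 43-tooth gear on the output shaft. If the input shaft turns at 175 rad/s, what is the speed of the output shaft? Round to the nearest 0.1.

the input shaft → shaft 2 (gear mesh, 120/14): 175 ÷ 8.5714 = 20.417 rad/s
shaft 2 → the output shaft (gear mesh, 43/45): 20.417 ÷ 0.95556 = 21.366 rad/s

21.4 rad/s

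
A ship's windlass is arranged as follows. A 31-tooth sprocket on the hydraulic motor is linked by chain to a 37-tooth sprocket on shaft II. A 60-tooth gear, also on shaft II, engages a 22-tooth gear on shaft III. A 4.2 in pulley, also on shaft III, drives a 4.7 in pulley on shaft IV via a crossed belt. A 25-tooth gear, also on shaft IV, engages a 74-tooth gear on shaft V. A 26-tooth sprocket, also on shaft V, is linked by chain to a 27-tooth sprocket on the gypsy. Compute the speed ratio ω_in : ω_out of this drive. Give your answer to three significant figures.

Each stage contributes driven/driver: chain 37/31 = 1.1935, gear mesh 22/60 = 0.36667, belt 4.7/4.2 = 1.119, gear mesh 74/25 = 2.96, chain 27/26 = 1.0385.
Overall: 1.1935 × 0.36667 × 1.119 × 2.96 × 1.0385 = 1.5054.

1.51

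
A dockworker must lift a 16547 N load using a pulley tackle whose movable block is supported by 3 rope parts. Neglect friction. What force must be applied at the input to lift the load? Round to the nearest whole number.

Block-and-tackle MA = number of supporting rope parts = 3.
Effort = load / MA = 16547 / 3 = 5515.7 N.

5516 N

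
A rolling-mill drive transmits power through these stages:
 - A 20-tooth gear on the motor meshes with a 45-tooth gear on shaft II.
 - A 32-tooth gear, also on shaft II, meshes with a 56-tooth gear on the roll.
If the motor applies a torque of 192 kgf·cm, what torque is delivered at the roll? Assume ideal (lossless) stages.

gear mesh 45/20 = 2.25 → τ = 192·2.25 = 432 kgf·cm
gear mesh 56/32 = 1.75 → τ = 432·1.75 = 756 kgf·cm

756 kgf·cm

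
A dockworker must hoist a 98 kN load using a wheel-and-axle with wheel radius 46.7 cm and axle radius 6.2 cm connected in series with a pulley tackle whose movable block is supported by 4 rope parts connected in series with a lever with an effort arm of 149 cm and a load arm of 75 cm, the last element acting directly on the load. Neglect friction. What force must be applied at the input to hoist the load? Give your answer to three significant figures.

Wheel-and-axle MA = R/r = 46.7/6.2 = 7.5323.
Block-and-tackle MA = number of supporting rope parts = 4.
Lever MA = effort arm / load arm = 149/75 = 1.9867.
Combined ideal MA = 7.5323 × 4 × 1.9867 = 59.856.
Effort = load / MA = 98 / 59.856 = 1.6373 kN.

1.64 kN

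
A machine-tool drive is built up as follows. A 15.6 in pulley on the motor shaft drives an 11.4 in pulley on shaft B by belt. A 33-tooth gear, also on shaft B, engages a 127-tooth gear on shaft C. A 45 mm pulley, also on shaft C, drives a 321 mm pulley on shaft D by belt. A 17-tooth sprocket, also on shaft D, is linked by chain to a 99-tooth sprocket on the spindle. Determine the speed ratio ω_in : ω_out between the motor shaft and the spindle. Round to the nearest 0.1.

116.8

Each stage contributes driven/driver: belt 11.4/15.6 = 0.73077, gear mesh 127/33 = 3.8485, belt 321/45 = 7.1333, chain 99/17 = 5.8235.
Overall: 0.73077 × 3.8485 × 7.1333 × 5.8235 = 116.83.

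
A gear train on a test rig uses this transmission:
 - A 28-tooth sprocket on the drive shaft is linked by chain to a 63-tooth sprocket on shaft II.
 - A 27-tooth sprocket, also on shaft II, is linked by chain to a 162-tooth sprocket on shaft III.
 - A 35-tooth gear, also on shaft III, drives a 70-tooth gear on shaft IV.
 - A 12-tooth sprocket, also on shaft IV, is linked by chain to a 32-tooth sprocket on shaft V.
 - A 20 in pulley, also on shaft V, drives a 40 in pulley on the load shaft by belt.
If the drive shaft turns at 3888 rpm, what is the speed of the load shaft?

Chain: ratio = 63/28 = 2.25, so shaft II turns at 3888 / 2.25 = 1728 rpm.
Chain: ratio = 162/27 = 6, so shaft III turns at 1728 / 6 = 288 rpm.
Gear mesh: ratio = 70/35 = 2, so shaft IV turns at 288 / 2 = 144 rpm.
Chain: ratio = 32/12 = 2.6667, so shaft V turns at 144 / 2.6667 = 54 rpm.
Belt: ratio = 40/20 = 2, so the load shaft turns at 54 / 2 = 27 rpm.

27 rpm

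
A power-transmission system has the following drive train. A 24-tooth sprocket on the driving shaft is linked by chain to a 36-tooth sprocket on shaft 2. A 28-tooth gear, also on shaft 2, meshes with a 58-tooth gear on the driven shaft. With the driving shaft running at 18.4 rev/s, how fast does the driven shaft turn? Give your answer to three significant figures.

the driving shaft → shaft 2 (chain, 36/24): 18.4 ÷ 1.5 = 12.267 rev/s
shaft 2 → the driven shaft (gear mesh, 58/28): 12.267 ÷ 2.0714 = 5.9218 rev/s

5.92 rev/s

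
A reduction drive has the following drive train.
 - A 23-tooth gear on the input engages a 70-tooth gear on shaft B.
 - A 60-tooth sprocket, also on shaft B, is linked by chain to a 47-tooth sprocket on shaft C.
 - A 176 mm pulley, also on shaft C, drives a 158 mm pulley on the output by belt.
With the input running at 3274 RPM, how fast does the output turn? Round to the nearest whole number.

1530 RPM

Gear mesh: ratio = 70/23 = 3.0435, so shaft B turns at 3274 / 3.0435 = 1075.7 RPM.
Chain: ratio = 47/60 = 0.78333, so shaft C turns at 1075.7 / 0.78333 = 1373.3 RPM.
Belt: ratio = 158/176 = 0.89773, so the output turns at 1373.3 / 0.89773 = 1529.7 RPM.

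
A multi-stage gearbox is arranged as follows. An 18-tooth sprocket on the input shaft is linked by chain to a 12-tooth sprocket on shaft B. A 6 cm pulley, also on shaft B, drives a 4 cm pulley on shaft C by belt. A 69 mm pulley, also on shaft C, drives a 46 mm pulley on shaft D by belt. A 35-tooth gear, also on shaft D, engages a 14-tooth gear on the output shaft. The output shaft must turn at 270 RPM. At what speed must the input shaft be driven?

Overall ratio R = 0.66667 × 0.66667 × 0.66667 × 0.4 = 0.11852.
Required input speed = output speed × R = 270 × 0.11852 = 32 RPM.

32 RPM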